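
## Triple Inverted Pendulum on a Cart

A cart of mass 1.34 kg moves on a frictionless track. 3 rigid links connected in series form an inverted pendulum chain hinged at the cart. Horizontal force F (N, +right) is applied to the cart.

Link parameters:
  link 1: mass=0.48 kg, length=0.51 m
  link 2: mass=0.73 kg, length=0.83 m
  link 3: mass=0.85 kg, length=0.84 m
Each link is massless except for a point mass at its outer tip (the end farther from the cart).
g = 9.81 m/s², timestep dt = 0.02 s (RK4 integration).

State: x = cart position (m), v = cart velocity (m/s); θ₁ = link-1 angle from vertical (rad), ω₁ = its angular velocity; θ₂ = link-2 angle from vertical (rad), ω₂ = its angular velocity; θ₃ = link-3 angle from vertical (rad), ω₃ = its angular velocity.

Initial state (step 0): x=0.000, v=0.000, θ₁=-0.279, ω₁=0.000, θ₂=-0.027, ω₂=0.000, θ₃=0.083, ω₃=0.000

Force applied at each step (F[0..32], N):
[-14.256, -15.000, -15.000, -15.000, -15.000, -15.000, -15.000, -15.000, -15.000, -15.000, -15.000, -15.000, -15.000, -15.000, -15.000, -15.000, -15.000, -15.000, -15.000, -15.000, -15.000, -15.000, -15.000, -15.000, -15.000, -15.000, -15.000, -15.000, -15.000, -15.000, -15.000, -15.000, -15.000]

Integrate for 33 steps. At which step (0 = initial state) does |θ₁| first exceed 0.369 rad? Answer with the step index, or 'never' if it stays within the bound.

Answer: 9

Derivation:
apply F[0]=-14.256 → step 1: x=-0.001, v=-0.134, θ₁=-0.280, ω₁=-0.142, θ₂=-0.025, ω₂=0.213, θ₃=0.084, ω₃=0.050
apply F[1]=-15.000 → step 2: x=-0.005, v=-0.279, θ₁=-0.285, ω₁=-0.272, θ₂=-0.018, ω₂=0.432, θ₃=0.085, ω₃=0.099
apply F[2]=-15.000 → step 3: x=-0.013, v=-0.424, θ₁=-0.291, ω₁=-0.407, θ₂=-0.008, ω₂=0.660, θ₃=0.087, ω₃=0.143
apply F[3]=-15.000 → step 4: x=-0.022, v=-0.571, θ₁=-0.301, ω₁=-0.546, θ₂=0.008, ω₂=0.899, θ₃=0.091, ω₃=0.180
apply F[4]=-15.000 → step 5: x=-0.035, v=-0.721, θ₁=-0.313, ω₁=-0.688, θ₂=0.028, ω₂=1.148, θ₃=0.095, ω₃=0.208
apply F[5]=-15.000 → step 6: x=-0.051, v=-0.873, θ₁=-0.328, ω₁=-0.825, θ₂=0.054, ω₂=1.407, θ₃=0.099, ω₃=0.227
apply F[6]=-15.000 → step 7: x=-0.070, v=-1.030, θ₁=-0.346, ω₁=-0.949, θ₂=0.085, ω₂=1.673, θ₃=0.104, ω₃=0.237
apply F[7]=-15.000 → step 8: x=-0.093, v=-1.191, θ₁=-0.366, ω₁=-1.049, θ₂=0.121, ω₂=1.939, θ₃=0.108, ω₃=0.238
apply F[8]=-15.000 → step 9: x=-0.118, v=-1.357, θ₁=-0.388, ω₁=-1.116, θ₂=0.162, ω₂=2.203, θ₃=0.113, ω₃=0.232
apply F[9]=-15.000 → step 10: x=-0.147, v=-1.529, θ₁=-0.411, ω₁=-1.142, θ₂=0.209, ω₂=2.458, θ₃=0.118, ω₃=0.223
apply F[10]=-15.000 → step 11: x=-0.179, v=-1.704, θ₁=-0.433, ω₁=-1.120, θ₂=0.261, ω₂=2.705, θ₃=0.122, ω₃=0.213
apply F[11]=-15.000 → step 12: x=-0.215, v=-1.884, θ₁=-0.455, ω₁=-1.049, θ₂=0.317, ω₂=2.941, θ₃=0.126, ω₃=0.205
apply F[12]=-15.000 → step 13: x=-0.255, v=-2.066, θ₁=-0.475, ω₁=-0.927, θ₂=0.378, ω₂=3.169, θ₃=0.130, ω₃=0.202
apply F[13]=-15.000 → step 14: x=-0.298, v=-2.250, θ₁=-0.492, ω₁=-0.751, θ₂=0.444, ω₂=3.390, θ₃=0.134, ω₃=0.207
apply F[14]=-15.000 → step 15: x=-0.345, v=-2.436, θ₁=-0.505, ω₁=-0.522, θ₂=0.514, ω₂=3.606, θ₃=0.139, ω₃=0.223
apply F[15]=-15.000 → step 16: x=-0.395, v=-2.622, θ₁=-0.512, ω₁=-0.235, θ₂=0.588, ω₂=3.819, θ₃=0.143, ω₃=0.251
apply F[16]=-15.000 → step 17: x=-0.449, v=-2.808, θ₁=-0.514, ω₁=0.112, θ₂=0.667, ω₂=4.029, θ₃=0.149, ω₃=0.295
apply F[17]=-15.000 → step 18: x=-0.507, v=-2.996, θ₁=-0.507, ω₁=0.522, θ₂=0.749, ω₂=4.236, θ₃=0.155, ω₃=0.358
apply F[18]=-15.000 → step 19: x=-0.569, v=-3.184, θ₁=-0.492, ω₁=1.000, θ₂=0.836, ω₂=4.439, θ₃=0.163, ω₃=0.441
apply F[19]=-15.000 → step 20: x=-0.635, v=-3.374, θ₁=-0.467, ω₁=1.551, θ₂=0.927, ω₂=4.632, θ₃=0.173, ω₃=0.547
apply F[20]=-15.000 → step 21: x=-0.704, v=-3.568, θ₁=-0.430, ω₁=2.176, θ₂=1.021, ω₂=4.808, θ₃=0.185, ω₃=0.677
apply F[21]=-15.000 → step 22: x=-0.778, v=-3.768, θ₁=-0.379, ω₁=2.878, θ₂=1.119, ω₂=4.954, θ₃=0.200, ω₃=0.829
apply F[22]=-15.000 → step 23: x=-0.855, v=-3.976, θ₁=-0.314, ω₁=3.655, θ₂=1.219, ω₂=5.051, θ₃=0.219, ω₃=1.001
apply F[23]=-15.000 → step 24: x=-0.937, v=-4.193, θ₁=-0.233, ω₁=4.498, θ₂=1.320, ω₂=5.074, θ₃=0.240, ω₃=1.187
apply F[24]=-15.000 → step 25: x=-1.023, v=-4.418, θ₁=-0.134, ω₁=5.389, θ₂=1.421, ω₂=4.989, θ₃=0.266, ω₃=1.376
apply F[25]=-15.000 → step 26: x=-1.113, v=-4.645, θ₁=-0.017, ω₁=6.300, θ₂=1.519, ω₂=4.759, θ₃=0.295, ω₃=1.560
apply F[26]=-15.000 → step 27: x=-1.209, v=-4.863, θ₁=0.118, ω₁=7.194, θ₂=1.610, ω₂=4.350, θ₃=0.328, ω₃=1.730
apply F[27]=-15.000 → step 28: x=-1.308, v=-5.055, θ₁=0.270, ω₁=8.035, θ₂=1.692, ω₂=3.744, θ₃=0.364, ω₃=1.885
apply F[28]=-15.000 → step 29: x=-1.410, v=-5.200, θ₁=0.439, ω₁=8.811, θ₂=1.759, ω₂=2.942, θ₃=0.404, ω₃=2.034
apply F[29]=-15.000 → step 30: x=-1.515, v=-5.279, θ₁=0.623, ω₁=9.548, θ₂=1.808, ω₂=1.962, θ₃=0.446, ω₃=2.202
apply F[30]=-15.000 → step 31: x=-1.621, v=-5.269, θ₁=0.821, ω₁=10.311, θ₂=1.836, ω₂=0.821, θ₃=0.492, ω₃=2.431
apply F[31]=-15.000 → step 32: x=-1.725, v=-5.135, θ₁=1.036, ω₁=11.201, θ₂=1.840, ω₂=-0.482, θ₃=0.544, ω₃=2.794
apply F[32]=-15.000 → step 33: x=-1.825, v=-4.806, θ₁=1.271, ω₁=12.320, θ₂=1.816, ω₂=-1.949, θ₃=0.606, ω₃=3.423
|θ₁| = 0.388 > 0.369 first at step 9.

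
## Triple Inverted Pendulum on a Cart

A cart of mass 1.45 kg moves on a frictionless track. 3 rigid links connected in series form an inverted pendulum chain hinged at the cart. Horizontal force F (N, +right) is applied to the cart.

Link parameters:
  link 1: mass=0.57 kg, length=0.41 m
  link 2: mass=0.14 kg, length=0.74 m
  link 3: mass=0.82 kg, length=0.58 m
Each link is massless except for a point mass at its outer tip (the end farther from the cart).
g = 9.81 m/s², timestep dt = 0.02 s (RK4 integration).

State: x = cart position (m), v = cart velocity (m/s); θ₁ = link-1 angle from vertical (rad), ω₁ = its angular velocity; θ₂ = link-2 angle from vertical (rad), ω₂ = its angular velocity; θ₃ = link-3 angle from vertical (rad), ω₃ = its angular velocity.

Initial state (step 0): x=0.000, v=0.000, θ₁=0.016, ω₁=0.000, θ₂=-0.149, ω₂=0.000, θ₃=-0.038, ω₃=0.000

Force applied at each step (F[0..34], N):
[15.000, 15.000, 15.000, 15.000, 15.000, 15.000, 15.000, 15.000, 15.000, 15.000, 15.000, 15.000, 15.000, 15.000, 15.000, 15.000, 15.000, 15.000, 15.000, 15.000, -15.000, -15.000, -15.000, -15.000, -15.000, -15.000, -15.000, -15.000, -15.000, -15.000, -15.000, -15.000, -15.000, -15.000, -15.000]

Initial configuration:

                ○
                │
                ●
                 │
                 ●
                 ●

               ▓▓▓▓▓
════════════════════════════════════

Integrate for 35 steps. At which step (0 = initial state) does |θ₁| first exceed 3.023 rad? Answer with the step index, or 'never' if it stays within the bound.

apply F[0]=+15.000 → step 1: x=0.002, v=0.204, θ₁=0.012, ω₁=-0.373, θ₂=-0.152, ω₂=-0.263, θ₃=-0.036, ω₃=0.232
apply F[1]=+15.000 → step 2: x=0.008, v=0.410, θ₁=0.001, ω₁=-0.760, θ₂=-0.160, ω₂=-0.526, θ₃=-0.029, ω₃=0.473
apply F[2]=+15.000 → step 3: x=0.018, v=0.618, θ₁=-0.018, ω₁=-1.174, θ₂=-0.173, ω₂=-0.785, θ₃=-0.017, ω₃=0.725
apply F[3]=+15.000 → step 4: x=0.033, v=0.829, θ₁=-0.046, ω₁=-1.628, θ₂=-0.191, ω₂=-1.028, θ₃=0.000, ω₃=0.979
apply F[4]=+15.000 → step 5: x=0.052, v=1.044, θ₁=-0.084, ω₁=-2.128, θ₂=-0.214, ω₂=-1.234, θ₃=0.022, ω₃=1.211
apply F[5]=+15.000 → step 6: x=0.075, v=1.260, θ₁=-0.132, ω₁=-2.674, θ₂=-0.240, ω₂=-1.378, θ₃=0.048, ω₃=1.387
apply F[6]=+15.000 → step 7: x=0.102, v=1.475, θ₁=-0.191, ω₁=-3.258, θ₂=-0.268, ω₂=-1.441, θ₃=0.077, ω₃=1.474
apply F[7]=+15.000 → step 8: x=0.134, v=1.684, θ₁=-0.262, ω₁=-3.864, θ₂=-0.297, ω₂=-1.417, θ₃=0.107, ω₃=1.449
apply F[8]=+15.000 → step 9: x=0.169, v=1.883, θ₁=-0.346, ω₁=-4.471, θ₂=-0.324, ω₂=-1.318, θ₃=0.134, ω₃=1.302
apply F[9]=+15.000 → step 10: x=0.209, v=2.066, θ₁=-0.441, ω₁=-5.055, θ₂=-0.349, ω₂=-1.164, θ₃=0.158, ω₃=1.036
apply F[10]=+15.000 → step 11: x=0.252, v=2.228, θ₁=-0.547, ω₁=-5.594, θ₂=-0.371, ω₂=-0.986, θ₃=0.175, ω₃=0.660
apply F[11]=+15.000 → step 12: x=0.298, v=2.364, θ₁=-0.664, ω₁=-6.070, θ₂=-0.389, ω₂=-0.816, θ₃=0.184, ω₃=0.193
apply F[12]=+15.000 → step 13: x=0.346, v=2.472, θ₁=-0.790, ω₁=-6.474, θ₂=-0.404, ω₂=-0.682, θ₃=0.182, ω₃=-0.342
apply F[13]=+15.000 → step 14: x=0.396, v=2.551, θ₁=-0.923, ω₁=-6.807, θ₂=-0.416, ω₂=-0.607, θ₃=0.170, ω₃=-0.920
apply F[14]=+15.000 → step 15: x=0.448, v=2.606, θ₁=-1.062, ω₁=-7.078, θ₂=-0.428, ω₂=-0.601, θ₃=0.145, ω₃=-1.515
apply F[15]=+15.000 → step 16: x=0.501, v=2.638, θ₁=-1.205, ω₁=-7.296, θ₂=-0.441, ω₂=-0.668, θ₃=0.109, ω₃=-2.108
apply F[16]=+15.000 → step 17: x=0.553, v=2.652, θ₁=-1.353, ω₁=-7.473, θ₂=-0.455, ω₂=-0.809, θ₃=0.061, ω₃=-2.685
apply F[17]=+15.000 → step 18: x=0.607, v=2.652, θ₁=-1.504, ω₁=-7.617, θ₂=-0.474, ω₂=-1.020, θ₃=0.002, ω₃=-3.235
apply F[18]=+15.000 → step 19: x=0.659, v=2.642, θ₁=-1.658, ω₁=-7.730, θ₂=-0.497, ω₂=-1.300, θ₃=-0.068, ω₃=-3.753
apply F[19]=+15.000 → step 20: x=0.712, v=2.627, θ₁=-1.813, ω₁=-7.807, θ₂=-0.526, ω₂=-1.647, θ₃=-0.148, ω₃=-4.234
apply F[20]=-15.000 → step 21: x=0.762, v=2.304, θ₁=-1.973, ω₁=-8.165, θ₂=-0.560, ω₂=-1.747, θ₃=-0.236, ω₃=-4.584
apply F[21]=-15.000 → step 22: x=0.804, v=1.965, θ₁=-2.140, ω₁=-8.589, θ₂=-0.597, ω₂=-1.965, θ₃=-0.331, ω₃=-4.906
apply F[22]=-15.000 → step 23: x=0.840, v=1.612, θ₁=-2.317, ω₁=-9.094, θ₂=-0.640, ω₂=-2.348, θ₃=-0.432, ω₃=-5.177
apply F[23]=-15.000 → step 24: x=0.869, v=1.248, θ₁=-2.505, ω₁=-9.692, θ₂=-0.692, ω₂=-2.946, θ₃=-0.538, ω₃=-5.376
apply F[24]=-15.000 → step 25: x=0.890, v=0.888, θ₁=-2.705, ω₁=-10.377, θ₂=-0.759, ω₂=-3.798, θ₃=-0.647, ω₃=-5.501
apply F[25]=-15.000 → step 26: x=0.904, v=0.558, θ₁=-2.920, ω₁=-11.071, θ₂=-0.846, ω₂=-4.907, θ₃=-0.757, ω₃=-5.571
apply F[26]=-15.000 → step 27: x=0.913, v=0.302, θ₁=-3.147, ω₁=-11.567, θ₂=-0.957, ω₂=-6.179, θ₃=-0.869, ω₃=-5.622
apply F[27]=-15.000 → step 28: x=0.917, v=0.153, θ₁=-3.379, ω₁=-11.589, θ₂=-1.092, ω₂=-7.369, θ₃=-0.983, ω₃=-5.724
apply F[28]=-15.000 → step 29: x=0.919, v=0.085, θ₁=-3.606, ω₁=-11.017, θ₂=-1.249, ω₂=-8.148, θ₃=-1.099, ω₃=-6.015
apply F[29]=-15.000 → step 30: x=0.921, v=0.031, θ₁=-3.817, ω₁=-10.002, θ₂=-1.414, ω₂=-8.331, θ₃=-1.225, ω₃=-6.631
apply F[30]=-15.000 → step 31: x=0.920, v=-0.060, θ₁=-4.005, ω₁=-8.745, θ₂=-1.578, ω₂=-7.961, θ₃=-1.367, ω₃=-7.575
apply F[31]=-15.000 → step 32: x=0.918, v=-0.211, θ₁=-4.166, ω₁=-7.328, θ₂=-1.730, ω₂=-7.187, θ₃=-1.530, ω₃=-8.714
apply F[32]=-15.000 → step 33: x=0.912, v=-0.435, θ₁=-4.297, ω₁=-5.716, θ₂=-1.864, ω₂=-6.202, θ₃=-1.715, ω₃=-9.837
apply F[33]=-15.000 → step 34: x=0.900, v=-0.734, θ₁=-4.393, ω₁=-3.846, θ₂=-1.979, ω₂=-5.318, θ₃=-1.921, ω₃=-10.609
apply F[34]=-15.000 → step 35: x=0.882, v=-1.078, θ₁=-4.449, ω₁=-1.776, θ₂=-2.080, ω₂=-4.966, θ₃=-2.135, ω₃=-10.629
|θ₁| = 3.147 > 3.023 first at step 27.

Answer: 27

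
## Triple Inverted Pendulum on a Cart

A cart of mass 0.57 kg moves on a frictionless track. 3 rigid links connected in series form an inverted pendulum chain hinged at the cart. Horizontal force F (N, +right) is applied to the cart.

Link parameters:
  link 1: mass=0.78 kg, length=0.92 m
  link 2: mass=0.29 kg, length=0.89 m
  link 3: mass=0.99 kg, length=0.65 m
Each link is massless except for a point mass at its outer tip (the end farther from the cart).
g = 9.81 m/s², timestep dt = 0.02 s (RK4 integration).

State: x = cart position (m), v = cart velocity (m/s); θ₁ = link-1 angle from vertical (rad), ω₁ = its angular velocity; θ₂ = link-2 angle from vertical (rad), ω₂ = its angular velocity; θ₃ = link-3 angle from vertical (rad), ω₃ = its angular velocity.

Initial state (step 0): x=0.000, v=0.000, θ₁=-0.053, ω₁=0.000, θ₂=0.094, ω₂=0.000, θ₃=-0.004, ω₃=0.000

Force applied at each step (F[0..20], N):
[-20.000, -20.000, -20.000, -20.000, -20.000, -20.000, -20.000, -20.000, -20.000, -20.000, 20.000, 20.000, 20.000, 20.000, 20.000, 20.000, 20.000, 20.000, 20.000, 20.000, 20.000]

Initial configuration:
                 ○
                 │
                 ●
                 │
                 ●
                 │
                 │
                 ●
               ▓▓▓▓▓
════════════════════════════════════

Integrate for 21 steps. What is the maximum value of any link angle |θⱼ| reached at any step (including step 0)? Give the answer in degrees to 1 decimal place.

apply F[0]=-20.000 → step 1: x=-0.007, v=-0.662, θ₁=-0.046, ω₁=0.654, θ₂=0.096, ω₂=0.172, θ₃=-0.005, ω₃=-0.141
apply F[1]=-20.000 → step 2: x=-0.027, v=-1.338, θ₁=-0.027, ω₁=1.334, θ₂=0.101, ω₂=0.323, θ₃=-0.010, ω₃=-0.274
apply F[2]=-20.000 → step 3: x=-0.060, v=-2.033, θ₁=0.007, ω₁=2.060, θ₂=0.108, ω₂=0.432, θ₃=-0.016, ω₃=-0.381
apply F[3]=-20.000 → step 4: x=-0.108, v=-2.740, θ₁=0.056, ω₁=2.825, θ₂=0.118, ω₂=0.474, θ₃=-0.024, ω₃=-0.430
apply F[4]=-20.000 → step 5: x=-0.170, v=-3.422, θ₁=0.120, ω₁=3.585, θ₂=0.127, ω₂=0.438, θ₃=-0.033, ω₃=-0.373
apply F[5]=-20.000 → step 6: x=-0.244, v=-4.021, θ₁=0.199, ω₁=4.251, θ₂=0.135, ω₂=0.346, θ₃=-0.038, ω₃=-0.178
apply F[6]=-20.000 → step 7: x=-0.330, v=-4.483, θ₁=0.289, ω₁=4.740, θ₂=0.141, ω₂=0.258, θ₃=-0.039, ω₃=0.135
apply F[7]=-20.000 → step 8: x=-0.423, v=-4.799, θ₁=0.387, ω₁=5.031, θ₂=0.146, ω₂=0.238, θ₃=-0.033, ω₃=0.503
apply F[8]=-20.000 → step 9: x=-0.521, v=-4.999, θ₁=0.489, ω₁=5.164, θ₂=0.151, ω₂=0.315, θ₃=-0.019, ω₃=0.862
apply F[9]=-20.000 → step 10: x=-0.622, v=-5.124, θ₁=0.593, ω₁=5.200, θ₂=0.159, ω₂=0.486, θ₃=0.002, ω₃=1.176
apply F[10]=+20.000 → step 11: x=-0.718, v=-4.510, θ₁=0.693, ω₁=4.817, θ₂=0.168, ω₂=0.443, θ₃=0.025, ω₃=1.147
apply F[11]=+20.000 → step 12: x=-0.803, v=-3.967, θ₁=0.787, ω₁=4.571, θ₂=0.176, ω₂=0.362, θ₃=0.047, ω₃=1.103
apply F[12]=+20.000 → step 13: x=-0.877, v=-3.468, θ₁=0.876, ω₁=4.422, θ₂=0.182, ω₂=0.248, θ₃=0.069, ω₃=1.059
apply F[13]=+20.000 → step 14: x=-0.942, v=-2.994, θ₁=0.964, ω₁=4.343, θ₂=0.186, ω₂=0.111, θ₃=0.090, ω₃=1.021
apply F[14]=+20.000 → step 15: x=-0.997, v=-2.531, θ₁=1.050, ω₁=4.318, θ₂=0.187, ω₂=-0.043, θ₃=0.110, ω₃=0.992
apply F[15]=+20.000 → step 16: x=-1.043, v=-2.069, θ₁=1.137, ω₁=4.337, θ₂=0.184, ω₂=-0.209, θ₃=0.129, ω₃=0.973
apply F[16]=+20.000 → step 17: x=-1.080, v=-1.603, θ₁=1.224, ω₁=4.392, θ₂=0.178, ω₂=-0.379, θ₃=0.149, ω₃=0.963
apply F[17]=+20.000 → step 18: x=-1.107, v=-1.125, θ₁=1.313, ω₁=4.480, θ₂=0.169, ω₂=-0.549, θ₃=0.168, ω₃=0.960
apply F[18]=+20.000 → step 19: x=-1.125, v=-0.631, θ₁=1.404, ω₁=4.601, θ₂=0.156, ω₂=-0.711, θ₃=0.187, ω₃=0.962
apply F[19]=+20.000 → step 20: x=-1.132, v=-0.114, θ₁=1.497, ω₁=4.755, θ₂=0.141, ω₂=-0.860, θ₃=0.206, ω₃=0.963
apply F[20]=+20.000 → step 21: x=-1.129, v=0.429, θ₁=1.594, ω₁=4.949, θ₂=0.122, ω₂=-0.986, θ₃=0.226, ω₃=0.962
Max |angle| over trajectory = 1.594 rad = 91.3°.

Answer: 91.3°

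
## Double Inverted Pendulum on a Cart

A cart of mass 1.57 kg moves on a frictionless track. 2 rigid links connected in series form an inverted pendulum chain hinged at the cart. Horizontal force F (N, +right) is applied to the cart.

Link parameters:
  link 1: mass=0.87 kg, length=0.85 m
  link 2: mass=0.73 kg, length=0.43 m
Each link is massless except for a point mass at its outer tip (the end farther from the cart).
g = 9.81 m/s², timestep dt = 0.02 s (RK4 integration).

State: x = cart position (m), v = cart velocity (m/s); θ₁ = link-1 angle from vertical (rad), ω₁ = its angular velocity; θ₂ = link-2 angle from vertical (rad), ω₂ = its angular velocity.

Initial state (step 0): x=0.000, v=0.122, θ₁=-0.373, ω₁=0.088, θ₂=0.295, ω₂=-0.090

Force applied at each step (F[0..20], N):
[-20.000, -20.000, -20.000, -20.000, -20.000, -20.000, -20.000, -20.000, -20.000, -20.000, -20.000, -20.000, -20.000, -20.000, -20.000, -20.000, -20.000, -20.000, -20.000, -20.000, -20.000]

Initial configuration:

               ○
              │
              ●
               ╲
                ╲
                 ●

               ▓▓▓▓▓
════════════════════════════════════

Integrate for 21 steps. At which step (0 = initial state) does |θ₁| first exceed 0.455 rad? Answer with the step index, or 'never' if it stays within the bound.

Answer: never

Derivation:
apply F[0]=-20.000 → step 1: x=0.001, v=-0.063, θ₁=-0.371, ω₁=0.116, θ₂=0.298, ω₂=0.410
apply F[1]=-20.000 → step 2: x=-0.003, v=-0.249, θ₁=-0.368, ω₁=0.148, θ₂=0.311, ω₂=0.910
apply F[2]=-20.000 → step 3: x=-0.009, v=-0.436, θ₁=-0.365, ω₁=0.186, θ₂=0.335, ω₂=1.409
apply F[3]=-20.000 → step 4: x=-0.020, v=-0.627, θ₁=-0.361, ω₁=0.235, θ₂=0.368, ω₂=1.907
apply F[4]=-20.000 → step 5: x=-0.034, v=-0.820, θ₁=-0.356, ω₁=0.298, θ₂=0.411, ω₂=2.404
apply F[5]=-20.000 → step 6: x=-0.053, v=-1.018, θ₁=-0.349, ω₁=0.380, θ₂=0.464, ω₂=2.896
apply F[6]=-20.000 → step 7: x=-0.075, v=-1.220, θ₁=-0.340, ω₁=0.484, θ₂=0.527, ω₂=3.383
apply F[7]=-20.000 → step 8: x=-0.102, v=-1.427, θ₁=-0.329, ω₁=0.617, θ₂=0.599, ω₂=3.860
apply F[8]=-20.000 → step 9: x=-0.132, v=-1.639, θ₁=-0.315, ω₁=0.783, θ₂=0.681, ω₂=4.325
apply F[9]=-20.000 → step 10: x=-0.167, v=-1.856, θ₁=-0.298, ω₁=0.986, θ₂=0.772, ω₂=4.774
apply F[10]=-20.000 → step 11: x=-0.207, v=-2.079, θ₁=-0.276, ω₁=1.230, θ₂=0.872, ω₂=5.201
apply F[11]=-20.000 → step 12: x=-0.250, v=-2.307, θ₁=-0.248, ω₁=1.520, θ₂=0.980, ω₂=5.601
apply F[12]=-20.000 → step 13: x=-0.299, v=-2.541, θ₁=-0.214, ω₁=1.857, θ₂=1.096, ω₂=5.965
apply F[13]=-20.000 → step 14: x=-0.352, v=-2.780, θ₁=-0.174, ω₁=2.243, θ₂=1.218, ω₂=6.280
apply F[14]=-20.000 → step 15: x=-0.410, v=-3.026, θ₁=-0.124, ω₁=2.674, θ₂=1.346, ω₂=6.525
apply F[15]=-20.000 → step 16: x=-0.473, v=-3.278, θ₁=-0.066, ω₁=3.145, θ₂=1.479, ω₂=6.676
apply F[16]=-20.000 → step 17: x=-0.541, v=-3.532, θ₁=0.002, ω₁=3.643, θ₂=1.613, ω₂=6.699
apply F[17]=-20.000 → step 18: x=-0.614, v=-3.785, θ₁=0.080, ω₁=4.151, θ₂=1.745, ω₂=6.557
apply F[18]=-20.000 → step 19: x=-0.693, v=-4.030, θ₁=0.168, ω₁=4.643, θ₂=1.873, ω₂=6.218
apply F[19]=-20.000 → step 20: x=-0.776, v=-4.255, θ₁=0.265, ω₁=5.095, θ₂=1.993, ω₂=5.661
apply F[20]=-20.000 → step 21: x=-0.863, v=-4.451, θ₁=0.371, ω₁=5.486, θ₂=2.098, ω₂=4.884
max |θ₁| = 0.373 ≤ 0.455 over all 22 states.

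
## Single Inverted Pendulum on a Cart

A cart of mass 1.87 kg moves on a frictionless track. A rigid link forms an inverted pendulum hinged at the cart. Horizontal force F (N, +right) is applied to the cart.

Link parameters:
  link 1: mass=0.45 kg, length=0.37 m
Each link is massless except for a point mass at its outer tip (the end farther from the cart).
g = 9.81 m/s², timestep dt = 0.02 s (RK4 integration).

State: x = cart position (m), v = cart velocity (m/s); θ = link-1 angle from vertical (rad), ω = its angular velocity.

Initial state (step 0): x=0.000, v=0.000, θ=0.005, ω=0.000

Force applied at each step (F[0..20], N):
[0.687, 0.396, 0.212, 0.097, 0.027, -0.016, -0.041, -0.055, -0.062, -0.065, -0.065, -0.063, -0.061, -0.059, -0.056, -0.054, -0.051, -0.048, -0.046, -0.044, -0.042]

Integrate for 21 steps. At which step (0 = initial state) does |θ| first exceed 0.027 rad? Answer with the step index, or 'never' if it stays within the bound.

Answer: never

Derivation:
apply F[0]=+0.687 → step 1: x=0.000, v=0.007, θ=0.005, ω=-0.017
apply F[1]=+0.396 → step 2: x=0.000, v=0.011, θ=0.004, ω=-0.025
apply F[2]=+0.212 → step 3: x=0.000, v=0.013, θ=0.004, ω=-0.028
apply F[3]=+0.097 → step 4: x=0.001, v=0.014, θ=0.003, ω=-0.029
apply F[4]=+0.027 → step 5: x=0.001, v=0.014, θ=0.003, ω=-0.028
apply F[5]=-0.016 → step 6: x=0.001, v=0.014, θ=0.002, ω=-0.026
apply F[6]=-0.041 → step 7: x=0.002, v=0.013, θ=0.002, ω=-0.023
apply F[7]=-0.055 → step 8: x=0.002, v=0.013, θ=0.001, ω=-0.020
apply F[8]=-0.062 → step 9: x=0.002, v=0.012, θ=0.001, ω=-0.018
apply F[9]=-0.065 → step 10: x=0.002, v=0.011, θ=0.001, ω=-0.016
apply F[10]=-0.065 → step 11: x=0.003, v=0.011, θ=0.000, ω=-0.013
apply F[11]=-0.063 → step 12: x=0.003, v=0.010, θ=0.000, ω=-0.011
apply F[12]=-0.061 → step 13: x=0.003, v=0.009, θ=-0.000, ω=-0.010
apply F[13]=-0.059 → step 14: x=0.003, v=0.009, θ=-0.000, ω=-0.008
apply F[14]=-0.056 → step 15: x=0.003, v=0.008, θ=-0.000, ω=-0.007
apply F[15]=-0.054 → step 16: x=0.003, v=0.007, θ=-0.001, ω=-0.006
apply F[16]=-0.051 → step 17: x=0.004, v=0.007, θ=-0.001, ω=-0.005
apply F[17]=-0.048 → step 18: x=0.004, v=0.007, θ=-0.001, ω=-0.004
apply F[18]=-0.046 → step 19: x=0.004, v=0.006, θ=-0.001, ω=-0.003
apply F[19]=-0.044 → step 20: x=0.004, v=0.006, θ=-0.001, ω=-0.002
apply F[20]=-0.042 → step 21: x=0.004, v=0.005, θ=-0.001, ω=-0.002
max |θ| = 0.005 ≤ 0.027 over all 22 states.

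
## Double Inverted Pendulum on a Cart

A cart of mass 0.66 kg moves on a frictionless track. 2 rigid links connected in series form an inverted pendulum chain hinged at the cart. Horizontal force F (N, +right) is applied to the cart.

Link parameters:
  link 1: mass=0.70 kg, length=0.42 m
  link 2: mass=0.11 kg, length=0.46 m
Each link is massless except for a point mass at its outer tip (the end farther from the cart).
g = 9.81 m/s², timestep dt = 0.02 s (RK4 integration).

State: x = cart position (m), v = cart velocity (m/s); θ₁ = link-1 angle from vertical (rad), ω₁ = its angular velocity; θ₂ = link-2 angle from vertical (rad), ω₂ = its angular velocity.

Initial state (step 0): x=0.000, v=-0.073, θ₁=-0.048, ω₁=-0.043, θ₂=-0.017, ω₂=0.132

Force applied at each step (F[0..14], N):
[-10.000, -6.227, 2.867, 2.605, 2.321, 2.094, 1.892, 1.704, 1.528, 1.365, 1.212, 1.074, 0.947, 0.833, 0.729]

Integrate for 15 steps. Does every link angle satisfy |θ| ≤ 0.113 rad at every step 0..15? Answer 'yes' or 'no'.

Answer: yes

Derivation:
apply F[0]=-10.000 → step 1: x=-0.004, v=-0.364, θ₁=-0.042, ω₁=0.626, θ₂=-0.014, ω₂=0.148
apply F[1]=-6.227 → step 2: x=-0.013, v=-0.545, θ₁=-0.026, ω₁=1.037, θ₂=-0.011, ω₂=0.159
apply F[2]=+2.867 → step 3: x=-0.023, v=-0.454, θ₁=-0.007, ω₁=0.814, θ₂=-0.008, ω₂=0.162
apply F[3]=+2.605 → step 4: x=-0.032, v=-0.375, θ₁=0.007, ω₁=0.627, θ₂=-0.005, ω₂=0.159
apply F[4]=+2.321 → step 5: x=-0.039, v=-0.308, θ₁=0.018, ω₁=0.474, θ₂=-0.002, ω₂=0.151
apply F[5]=+2.094 → step 6: x=-0.044, v=-0.250, θ₁=0.026, ω₁=0.348, θ₂=0.001, ω₂=0.140
apply F[6]=+1.892 → step 7: x=-0.049, v=-0.200, θ₁=0.032, ω₁=0.244, θ₂=0.004, ω₂=0.126
apply F[7]=+1.704 → step 8: x=-0.052, v=-0.156, θ₁=0.036, ω₁=0.159, θ₂=0.006, ω₂=0.112
apply F[8]=+1.528 → step 9: x=-0.055, v=-0.119, θ₁=0.039, ω₁=0.091, θ₂=0.008, ω₂=0.097
apply F[9]=+1.365 → step 10: x=-0.057, v=-0.087, θ₁=0.040, ω₁=0.036, θ₂=0.010, ω₂=0.082
apply F[10]=+1.212 → step 11: x=-0.058, v=-0.061, θ₁=0.040, ω₁=-0.007, θ₂=0.012, ω₂=0.067
apply F[11]=+1.074 → step 12: x=-0.059, v=-0.038, θ₁=0.040, ω₁=-0.041, θ₂=0.013, ω₂=0.053
apply F[12]=+0.947 → step 13: x=-0.060, v=-0.019, θ₁=0.039, ω₁=-0.066, θ₂=0.014, ω₂=0.041
apply F[13]=+0.833 → step 14: x=-0.060, v=-0.002, θ₁=0.037, ω₁=-0.085, θ₂=0.015, ω₂=0.029
apply F[14]=+0.729 → step 15: x=-0.060, v=0.011, θ₁=0.036, ω₁=-0.098, θ₂=0.015, ω₂=0.018
Max |angle| over trajectory = 0.048 rad; bound = 0.113 → within bound.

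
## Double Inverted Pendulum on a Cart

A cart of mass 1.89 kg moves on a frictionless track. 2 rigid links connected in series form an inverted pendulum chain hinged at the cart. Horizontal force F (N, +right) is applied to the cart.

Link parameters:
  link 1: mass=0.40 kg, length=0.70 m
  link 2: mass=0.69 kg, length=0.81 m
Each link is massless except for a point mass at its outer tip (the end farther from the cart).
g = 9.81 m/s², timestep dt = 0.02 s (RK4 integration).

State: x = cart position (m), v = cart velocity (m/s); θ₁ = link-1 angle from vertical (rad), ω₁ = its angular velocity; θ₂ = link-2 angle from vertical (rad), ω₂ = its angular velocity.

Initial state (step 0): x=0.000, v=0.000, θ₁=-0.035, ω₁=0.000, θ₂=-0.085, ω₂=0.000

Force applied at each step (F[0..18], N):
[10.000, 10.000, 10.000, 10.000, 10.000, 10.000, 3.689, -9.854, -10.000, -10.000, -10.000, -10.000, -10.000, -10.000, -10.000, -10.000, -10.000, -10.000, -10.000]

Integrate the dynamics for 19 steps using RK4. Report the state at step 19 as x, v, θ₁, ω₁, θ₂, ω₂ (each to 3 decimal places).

Answer: x=0.102, v=-0.276, θ₁=-0.310, ω₁=-0.988, θ₂=-0.057, ω₂=0.745

Derivation:
apply F[0]=+10.000 → step 1: x=0.001, v=0.110, θ₁=-0.036, ω₁=-0.143, θ₂=-0.085, ω₂=-0.032
apply F[1]=+10.000 → step 2: x=0.004, v=0.220, θ₁=-0.041, ω₁=-0.289, θ₂=-0.086, ω₂=-0.062
apply F[2]=+10.000 → step 3: x=0.010, v=0.330, θ₁=-0.048, ω₁=-0.439, θ₂=-0.088, ω₂=-0.089
apply F[3]=+10.000 → step 4: x=0.018, v=0.442, θ₁=-0.058, ω₁=-0.597, θ₂=-0.090, ω₂=-0.112
apply F[4]=+10.000 → step 5: x=0.028, v=0.554, θ₁=-0.072, ω₁=-0.764, θ₂=-0.092, ω₂=-0.128
apply F[5]=+10.000 → step 6: x=0.040, v=0.668, θ₁=-0.089, ω₁=-0.943, θ₂=-0.095, ω₂=-0.136
apply F[6]=+3.689 → step 7: x=0.054, v=0.717, θ₁=-0.109, ω₁=-1.041, θ₂=-0.098, ω₂=-0.134
apply F[7]=-9.854 → step 8: x=0.067, v=0.626, θ₁=-0.129, ω₁=-0.954, θ₂=-0.100, ω₂=-0.121
apply F[8]=-10.000 → step 9: x=0.079, v=0.536, θ₁=-0.147, ω₁=-0.883, θ₂=-0.102, ω₂=-0.097
apply F[9]=-10.000 → step 10: x=0.089, v=0.448, θ₁=-0.164, ω₁=-0.827, θ₂=-0.104, ω₂=-0.063
apply F[10]=-10.000 → step 11: x=0.097, v=0.361, θ₁=-0.180, ω₁=-0.786, θ₂=-0.105, ω₂=-0.018
apply F[11]=-10.000 → step 12: x=0.103, v=0.277, θ₁=-0.196, ω₁=-0.760, θ₂=-0.105, ω₂=0.038
apply F[12]=-10.000 → step 13: x=0.108, v=0.194, θ₁=-0.211, ω₁=-0.749, θ₂=-0.103, ω₂=0.103
apply F[13]=-10.000 → step 14: x=0.111, v=0.113, θ₁=-0.226, ω₁=-0.752, θ₂=-0.100, ω₂=0.180
apply F[14]=-10.000 → step 15: x=0.112, v=0.033, θ₁=-0.241, ω₁=-0.770, θ₂=-0.096, ω₂=0.268
apply F[15]=-10.000 → step 16: x=0.112, v=-0.046, θ₁=-0.257, ω₁=-0.802, θ₂=-0.090, ω₂=0.368
apply F[16]=-10.000 → step 17: x=0.110, v=-0.123, θ₁=-0.273, ω₁=-0.850, θ₂=-0.081, ω₂=0.481
apply F[17]=-10.000 → step 18: x=0.107, v=-0.200, θ₁=-0.291, ω₁=-0.912, θ₂=-0.070, ω₂=0.607
apply F[18]=-10.000 → step 19: x=0.102, v=-0.276, θ₁=-0.310, ω₁=-0.988, θ₂=-0.057, ω₂=0.745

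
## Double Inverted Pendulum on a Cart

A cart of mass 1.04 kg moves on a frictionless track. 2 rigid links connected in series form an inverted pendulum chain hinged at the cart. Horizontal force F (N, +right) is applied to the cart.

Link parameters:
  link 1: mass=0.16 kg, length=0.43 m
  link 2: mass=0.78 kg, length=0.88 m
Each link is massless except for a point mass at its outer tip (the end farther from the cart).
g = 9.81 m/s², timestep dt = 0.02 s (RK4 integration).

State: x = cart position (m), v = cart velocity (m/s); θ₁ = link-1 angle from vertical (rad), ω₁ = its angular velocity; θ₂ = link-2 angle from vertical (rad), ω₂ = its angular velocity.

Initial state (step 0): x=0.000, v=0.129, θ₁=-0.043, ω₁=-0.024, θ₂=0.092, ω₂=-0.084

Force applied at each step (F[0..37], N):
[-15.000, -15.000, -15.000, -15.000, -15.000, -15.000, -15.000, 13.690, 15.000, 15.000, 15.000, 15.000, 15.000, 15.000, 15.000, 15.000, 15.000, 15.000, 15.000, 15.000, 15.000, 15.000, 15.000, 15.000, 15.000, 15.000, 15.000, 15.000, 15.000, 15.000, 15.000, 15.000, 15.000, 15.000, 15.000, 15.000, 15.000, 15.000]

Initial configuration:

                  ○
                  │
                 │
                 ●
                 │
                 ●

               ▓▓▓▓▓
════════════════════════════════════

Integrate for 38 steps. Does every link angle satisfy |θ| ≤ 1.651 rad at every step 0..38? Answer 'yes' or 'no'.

Answer: no

Derivation:
apply F[0]=-15.000 → step 1: x=-0.000, v=-0.152, θ₁=-0.040, ω₁=0.324, θ₂=0.092, ω₂=0.086
apply F[1]=-15.000 → step 2: x=-0.006, v=-0.435, θ₁=-0.030, ω₁=0.692, θ₂=0.095, ω₂=0.248
apply F[2]=-15.000 → step 3: x=-0.018, v=-0.720, θ₁=-0.012, ω₁=1.101, θ₂=0.102, ω₂=0.393
apply F[3]=-15.000 → step 4: x=-0.035, v=-1.008, θ₁=0.015, ω₁=1.572, θ₂=0.111, ω₂=0.512
apply F[4]=-15.000 → step 5: x=-0.058, v=-1.301, θ₁=0.051, ω₁=2.126, θ₂=0.122, ω₂=0.595
apply F[5]=-15.000 → step 6: x=-0.087, v=-1.597, θ₁=0.100, ω₁=2.777, θ₂=0.134, ω₂=0.637
apply F[6]=-15.000 → step 7: x=-0.122, v=-1.893, θ₁=0.163, ω₁=3.508, θ₂=0.147, ω₂=0.643
apply F[7]=+13.690 → step 8: x=-0.157, v=-1.654, θ₁=0.229, ω₁=3.120, θ₂=0.160, ω₂=0.602
apply F[8]=+15.000 → step 9: x=-0.188, v=-1.404, θ₁=0.288, ω₁=2.850, θ₂=0.171, ω₂=0.498
apply F[9]=+15.000 → step 10: x=-0.214, v=-1.164, θ₁=0.344, ω₁=2.738, θ₂=0.179, ω₂=0.334
apply F[10]=+15.000 → step 11: x=-0.234, v=-0.932, θ₁=0.399, ω₁=2.760, θ₂=0.184, ω₂=0.119
apply F[11]=+15.000 → step 12: x=-0.251, v=-0.704, θ₁=0.455, ω₁=2.886, θ₂=0.184, ω₂=-0.137
apply F[12]=+15.000 → step 13: x=-0.263, v=-0.475, θ₁=0.515, ω₁=3.082, θ₂=0.178, ω₂=-0.418
apply F[13]=+15.000 → step 14: x=-0.270, v=-0.242, θ₁=0.579, ω₁=3.310, θ₂=0.167, ω₂=-0.707
apply F[14]=+15.000 → step 15: x=-0.272, v=-0.004, θ₁=0.647, ω₁=3.539, θ₂=0.150, ω₂=-0.990
apply F[15]=+15.000 → step 16: x=-0.270, v=0.241, θ₁=0.720, ω₁=3.747, θ₂=0.128, ω₂=-1.254
apply F[16]=+15.000 → step 17: x=-0.263, v=0.492, θ₁=0.797, ω₁=3.926, θ₂=0.100, ω₂=-1.495
apply F[17]=+15.000 → step 18: x=-0.250, v=0.748, θ₁=0.877, ω₁=4.076, θ₂=0.068, ω₂=-1.713
apply F[18]=+15.000 → step 19: x=-0.233, v=1.009, θ₁=0.960, ω₁=4.200, θ₂=0.032, ω₂=-1.909
apply F[19]=+15.000 → step 20: x=-0.210, v=1.273, θ₁=1.045, ω₁=4.306, θ₂=-0.008, ω₂=-2.087
apply F[20]=+15.000 → step 21: x=-0.182, v=1.540, θ₁=1.132, ω₁=4.400, θ₂=-0.052, ω₂=-2.251
apply F[21]=+15.000 → step 22: x=-0.148, v=1.808, θ₁=1.221, ω₁=4.487, θ₂=-0.098, ω₂=-2.402
apply F[22]=+15.000 → step 23: x=-0.109, v=2.078, θ₁=1.311, ω₁=4.574, θ₂=-0.148, ω₂=-2.544
apply F[23]=+15.000 → step 24: x=-0.065, v=2.349, θ₁=1.404, ω₁=4.664, θ₂=-0.200, ω₂=-2.679
apply F[24]=+15.000 → step 25: x=-0.015, v=2.620, θ₁=1.498, ω₁=4.764, θ₂=-0.255, ω₂=-2.808
apply F[25]=+15.000 → step 26: x=0.040, v=2.891, θ₁=1.594, ω₁=4.881, θ₂=-0.312, ω₂=-2.932
apply F[26]=+15.000 → step 27: x=0.100, v=3.162, θ₁=1.693, ω₁=5.023, θ₂=-0.372, ω₂=-3.050
apply F[27]=+15.000 → step 28: x=0.166, v=3.433, θ₁=1.796, ω₁=5.208, θ₂=-0.434, ω₂=-3.158
apply F[28]=+15.000 → step 29: x=0.238, v=3.706, θ₁=1.902, ω₁=5.462, θ₂=-0.498, ω₂=-3.247
apply F[29]=+15.000 → step 30: x=0.314, v=3.984, θ₁=2.015, ω₁=5.842, θ₂=-0.564, ω₂=-3.296
apply F[30]=+15.000 → step 31: x=0.397, v=4.280, θ₁=2.137, ω₁=6.449, θ₂=-0.630, ω₂=-3.270
apply F[31]=+15.000 → step 32: x=0.486, v=4.626, θ₁=2.275, ω₁=7.412, θ₂=-0.694, ω₂=-3.139
apply F[32]=+15.000 → step 33: x=0.583, v=5.063, θ₁=2.435, ω₁=8.561, θ₂=-0.755, ω₂=-3.063
apply F[33]=+15.000 → step 34: x=0.689, v=5.540, θ₁=2.613, ω₁=9.114, θ₂=-0.820, ω₂=-3.468
apply F[34]=+15.000 → step 35: x=0.804, v=5.942, θ₁=2.796, ω₁=9.153, θ₂=-0.897, ω₂=-4.251
apply F[35]=+15.000 → step 36: x=0.926, v=6.277, θ₁=2.981, ω₁=9.389, θ₂=-0.990, ω₂=-5.099
apply F[36]=+15.000 → step 37: x=1.055, v=6.575, θ₁=3.175, ω₁=10.105, θ₂=-1.101, ω₂=-6.036
apply F[37]=+15.000 → step 38: x=1.189, v=6.839, θ₁=3.390, ω₁=11.554, θ₂=-1.234, ω₂=-7.274
Max |angle| over trajectory = 3.390 rad; bound = 1.651 → exceeded.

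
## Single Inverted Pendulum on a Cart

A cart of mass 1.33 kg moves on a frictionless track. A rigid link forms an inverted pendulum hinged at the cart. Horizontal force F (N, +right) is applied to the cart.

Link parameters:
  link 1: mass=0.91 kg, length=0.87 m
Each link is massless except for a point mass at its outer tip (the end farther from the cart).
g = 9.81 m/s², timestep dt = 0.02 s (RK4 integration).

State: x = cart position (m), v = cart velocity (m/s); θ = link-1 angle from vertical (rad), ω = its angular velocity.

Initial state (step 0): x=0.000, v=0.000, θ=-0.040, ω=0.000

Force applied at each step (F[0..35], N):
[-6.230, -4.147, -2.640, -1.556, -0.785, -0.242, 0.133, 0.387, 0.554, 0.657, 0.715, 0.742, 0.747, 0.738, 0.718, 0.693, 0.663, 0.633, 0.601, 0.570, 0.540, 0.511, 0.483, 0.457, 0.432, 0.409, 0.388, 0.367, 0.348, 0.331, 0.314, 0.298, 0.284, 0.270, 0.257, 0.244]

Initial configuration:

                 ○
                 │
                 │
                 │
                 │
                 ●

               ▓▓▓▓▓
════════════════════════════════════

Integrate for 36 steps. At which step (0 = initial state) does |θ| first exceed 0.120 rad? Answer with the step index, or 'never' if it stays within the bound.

Answer: never

Derivation:
apply F[0]=-6.230 → step 1: x=-0.001, v=-0.088, θ=-0.039, ω=0.092
apply F[1]=-4.147 → step 2: x=-0.003, v=-0.145, θ=-0.037, ω=0.150
apply F[2]=-2.640 → step 3: x=-0.006, v=-0.180, θ=-0.033, ω=0.182
apply F[3]=-1.556 → step 4: x=-0.010, v=-0.200, θ=-0.030, ω=0.197
apply F[4]=-0.785 → step 5: x=-0.014, v=-0.208, θ=-0.026, ω=0.200
apply F[5]=-0.242 → step 6: x=-0.019, v=-0.208, θ=-0.022, ω=0.195
apply F[6]=+0.133 → step 7: x=-0.023, v=-0.204, θ=-0.018, ω=0.185
apply F[7]=+0.387 → step 8: x=-0.027, v=-0.196, θ=-0.014, ω=0.173
apply F[8]=+0.554 → step 9: x=-0.030, v=-0.186, θ=-0.011, ω=0.158
apply F[9]=+0.657 → step 10: x=-0.034, v=-0.174, θ=-0.008, ω=0.143
apply F[10]=+0.715 → step 11: x=-0.037, v=-0.163, θ=-0.005, ω=0.128
apply F[11]=+0.742 → step 12: x=-0.041, v=-0.151, θ=-0.003, ω=0.114
apply F[12]=+0.747 → step 13: x=-0.043, v=-0.140, θ=-0.001, ω=0.101
apply F[13]=+0.738 → step 14: x=-0.046, v=-0.129, θ=0.001, ω=0.088
apply F[14]=+0.718 → step 15: x=-0.049, v=-0.118, θ=0.003, ω=0.076
apply F[15]=+0.693 → step 16: x=-0.051, v=-0.108, θ=0.004, ω=0.066
apply F[16]=+0.663 → step 17: x=-0.053, v=-0.099, θ=0.005, ω=0.056
apply F[17]=+0.633 → step 18: x=-0.055, v=-0.090, θ=0.007, ω=0.047
apply F[18]=+0.601 → step 19: x=-0.057, v=-0.082, θ=0.007, ω=0.040
apply F[19]=+0.570 → step 20: x=-0.058, v=-0.075, θ=0.008, ω=0.033
apply F[20]=+0.540 → step 21: x=-0.060, v=-0.068, θ=0.009, ω=0.027
apply F[21]=+0.511 → step 22: x=-0.061, v=-0.061, θ=0.009, ω=0.021
apply F[22]=+0.483 → step 23: x=-0.062, v=-0.055, θ=0.010, ω=0.016
apply F[23]=+0.457 → step 24: x=-0.063, v=-0.049, θ=0.010, ω=0.012
apply F[24]=+0.432 → step 25: x=-0.064, v=-0.044, θ=0.010, ω=0.009
apply F[25]=+0.409 → step 26: x=-0.065, v=-0.040, θ=0.010, ω=0.005
apply F[26]=+0.388 → step 27: x=-0.066, v=-0.035, θ=0.010, ω=0.003
apply F[27]=+0.367 → step 28: x=-0.066, v=-0.031, θ=0.010, ω=0.000
apply F[28]=+0.348 → step 29: x=-0.067, v=-0.027, θ=0.010, ω=-0.002
apply F[29]=+0.331 → step 30: x=-0.067, v=-0.023, θ=0.010, ω=-0.004
apply F[30]=+0.314 → step 31: x=-0.068, v=-0.020, θ=0.010, ω=-0.005
apply F[31]=+0.298 → step 32: x=-0.068, v=-0.017, θ=0.010, ω=-0.007
apply F[32]=+0.284 → step 33: x=-0.068, v=-0.014, θ=0.010, ω=-0.008
apply F[33]=+0.270 → step 34: x=-0.069, v=-0.011, θ=0.010, ω=-0.009
apply F[34]=+0.257 → step 35: x=-0.069, v=-0.009, θ=0.010, ω=-0.010
apply F[35]=+0.244 → step 36: x=-0.069, v=-0.006, θ=0.009, ω=-0.010
max |θ| = 0.040 ≤ 0.120 over all 37 states.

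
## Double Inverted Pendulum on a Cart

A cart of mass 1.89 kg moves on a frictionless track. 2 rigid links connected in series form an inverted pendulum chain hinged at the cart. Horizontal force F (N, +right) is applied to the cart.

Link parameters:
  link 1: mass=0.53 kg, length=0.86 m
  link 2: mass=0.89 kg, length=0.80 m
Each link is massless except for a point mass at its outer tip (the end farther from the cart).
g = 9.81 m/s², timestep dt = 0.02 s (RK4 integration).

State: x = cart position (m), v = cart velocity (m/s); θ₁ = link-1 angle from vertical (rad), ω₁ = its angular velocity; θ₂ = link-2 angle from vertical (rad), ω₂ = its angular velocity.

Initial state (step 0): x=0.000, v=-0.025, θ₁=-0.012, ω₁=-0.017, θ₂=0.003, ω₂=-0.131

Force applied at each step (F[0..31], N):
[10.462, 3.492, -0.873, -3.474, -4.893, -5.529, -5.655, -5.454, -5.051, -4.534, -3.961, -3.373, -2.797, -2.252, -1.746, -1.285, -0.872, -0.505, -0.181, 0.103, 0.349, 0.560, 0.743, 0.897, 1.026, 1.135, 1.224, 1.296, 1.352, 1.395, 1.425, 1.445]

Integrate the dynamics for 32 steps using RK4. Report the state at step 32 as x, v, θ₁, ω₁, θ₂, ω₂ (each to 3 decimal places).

Answer: x=-0.141, v=-0.246, θ₁=0.021, ω₁=0.057, θ₂=0.015, ω₂=0.052

Derivation:
apply F[0]=+10.462 → step 1: x=0.001, v=0.088, θ₁=-0.014, ω₁=-0.156, θ₂=0.000, ω₂=-0.122
apply F[1]=+3.492 → step 2: x=0.003, v=0.127, θ₁=-0.017, ω₁=-0.211, θ₂=-0.002, ω₂=-0.112
apply F[2]=-0.873 → step 3: x=0.005, v=0.120, θ₁=-0.022, ω₁=-0.214, θ₂=-0.004, ω₂=-0.101
apply F[3]=-3.474 → step 4: x=0.007, v=0.087, θ₁=-0.026, ω₁=-0.188, θ₂=-0.006, ω₂=-0.089
apply F[4]=-4.893 → step 5: x=0.009, v=0.039, θ₁=-0.029, ω₁=-0.147, θ₂=-0.008, ω₂=-0.075
apply F[5]=-5.529 → step 6: x=0.009, v=-0.015, θ₁=-0.031, ω₁=-0.100, θ₂=-0.009, ω₂=-0.061
apply F[6]=-5.655 → step 7: x=0.008, v=-0.070, θ₁=-0.033, ω₁=-0.052, θ₂=-0.010, ω₂=-0.046
apply F[7]=-5.454 → step 8: x=0.006, v=-0.122, θ₁=-0.034, ω₁=-0.007, θ₂=-0.011, ω₂=-0.030
apply F[8]=-5.051 → step 9: x=0.003, v=-0.171, θ₁=-0.033, ω₁=0.033, θ₂=-0.011, ω₂=-0.015
apply F[9]=-4.534 → step 10: x=-0.001, v=-0.214, θ₁=-0.032, ω₁=0.067, θ₂=-0.011, ω₂=-0.001
apply F[10]=-3.961 → step 11: x=-0.005, v=-0.251, θ₁=-0.031, ω₁=0.096, θ₂=-0.011, ω₂=0.012
apply F[11]=-3.373 → step 12: x=-0.011, v=-0.283, θ₁=-0.029, ω₁=0.118, θ₂=-0.011, ω₂=0.024
apply F[12]=-2.797 → step 13: x=-0.017, v=-0.308, θ₁=-0.026, ω₁=0.135, θ₂=-0.010, ω₂=0.035
apply F[13]=-2.252 → step 14: x=-0.023, v=-0.328, θ₁=-0.023, ω₁=0.148, θ₂=-0.009, ω₂=0.045
apply F[14]=-1.746 → step 15: x=-0.030, v=-0.344, θ₁=-0.020, ω₁=0.155, θ₂=-0.008, ω₂=0.053
apply F[15]=-1.285 → step 16: x=-0.037, v=-0.354, θ₁=-0.017, ω₁=0.160, θ₂=-0.007, ω₂=0.060
apply F[16]=-0.872 → step 17: x=-0.044, v=-0.361, θ₁=-0.014, ω₁=0.161, θ₂=-0.006, ω₂=0.066
apply F[17]=-0.505 → step 18: x=-0.051, v=-0.365, θ₁=-0.011, ω₁=0.160, θ₂=-0.005, ω₂=0.071
apply F[18]=-0.181 → step 19: x=-0.058, v=-0.366, θ₁=-0.007, ω₁=0.156, θ₂=-0.003, ω₂=0.074
apply F[19]=+0.103 → step 20: x=-0.066, v=-0.364, θ₁=-0.004, ω₁=0.152, θ₂=-0.002, ω₂=0.076
apply F[20]=+0.349 → step 21: x=-0.073, v=-0.360, θ₁=-0.001, ω₁=0.145, θ₂=-0.000, ω₂=0.077
apply F[21]=+0.560 → step 22: x=-0.080, v=-0.354, θ₁=0.001, ω₁=0.138, θ₂=0.001, ω₂=0.078
apply F[22]=+0.743 → step 23: x=-0.087, v=-0.346, θ₁=0.004, ω₁=0.131, θ₂=0.003, ω₂=0.077
apply F[23]=+0.897 → step 24: x=-0.094, v=-0.337, θ₁=0.007, ω₁=0.122, θ₂=0.004, ω₂=0.076
apply F[24]=+1.026 → step 25: x=-0.101, v=-0.328, θ₁=0.009, ω₁=0.114, θ₂=0.006, ω₂=0.074
apply F[25]=+1.135 → step 26: x=-0.107, v=-0.317, θ₁=0.011, ω₁=0.105, θ₂=0.007, ω₂=0.072
apply F[26]=+1.224 → step 27: x=-0.113, v=-0.306, θ₁=0.013, ω₁=0.097, θ₂=0.009, ω₂=0.069
apply F[27]=+1.296 → step 28: x=-0.119, v=-0.294, θ₁=0.015, ω₁=0.088, θ₂=0.010, ω₂=0.066
apply F[28]=+1.352 → step 29: x=-0.125, v=-0.282, θ₁=0.017, ω₁=0.080, θ₂=0.011, ω₂=0.063
apply F[29]=+1.395 → step 30: x=-0.131, v=-0.270, θ₁=0.018, ω₁=0.072, θ₂=0.013, ω₂=0.059
apply F[30]=+1.425 → step 31: x=-0.136, v=-0.258, θ₁=0.020, ω₁=0.064, θ₂=0.014, ω₂=0.056
apply F[31]=+1.445 → step 32: x=-0.141, v=-0.246, θ₁=0.021, ω₁=0.057, θ₂=0.015, ω₂=0.052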